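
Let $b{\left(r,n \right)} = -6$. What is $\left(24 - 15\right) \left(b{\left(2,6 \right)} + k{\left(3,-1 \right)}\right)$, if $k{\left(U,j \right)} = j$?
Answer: $-63$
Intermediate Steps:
$\left(24 - 15\right) \left(b{\left(2,6 \right)} + k{\left(3,-1 \right)}\right) = \left(24 - 15\right) \left(-6 - 1\right) = 9 \left(-7\right) = -63$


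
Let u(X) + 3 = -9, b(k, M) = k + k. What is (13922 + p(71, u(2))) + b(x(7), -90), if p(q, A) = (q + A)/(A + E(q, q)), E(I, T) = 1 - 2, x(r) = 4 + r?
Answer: 181213/13 ≈ 13939.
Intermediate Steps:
b(k, M) = 2*k
u(X) = -12 (u(X) = -3 - 9 = -12)
E(I, T) = -1
p(q, A) = (A + q)/(-1 + A) (p(q, A) = (q + A)/(A - 1) = (A + q)/(-1 + A))
(13922 + p(71, u(2))) + b(x(7), -90) = (13922 + (-12 + 71)/(-1 - 12)) + 2*(4 + 7) = (13922 + 59/(-13)) + 2*11 = (13922 - 1/13*59) + 22 = (13922 - 59/13) + 22 = 180927/13 + 22 = 181213/13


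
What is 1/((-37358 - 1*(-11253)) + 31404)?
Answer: 1/5299 ≈ 0.00018871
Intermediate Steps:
1/((-37358 - 1*(-11253)) + 31404) = 1/((-37358 + 11253) + 31404) = 1/(-26105 + 31404) = 1/5299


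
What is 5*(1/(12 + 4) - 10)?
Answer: -795/16 ≈ -49.688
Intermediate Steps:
5*(1/(12 + 4) - 10) = 5*(1/16 - 10) = 5*(-159/16) = -795/16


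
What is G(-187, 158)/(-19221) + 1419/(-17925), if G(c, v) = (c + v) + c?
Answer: -2600311/38281825 ≈ -0.067925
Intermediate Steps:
G(c, v) = v + 2*c
G(-187, 158)/(-19221) + 1419/(-17925) = (158 + 2*(-187))/(-19221) + 1419/(-17925) = (158 - 374)*(-1/19221) + 1419*(-1/17925) = -216*(-1/19221) - 473/5975 = 72/6407 - 473/5975 = -2600311/38281825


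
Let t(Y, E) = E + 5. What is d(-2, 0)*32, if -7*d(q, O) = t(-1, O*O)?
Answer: -160/7 ≈ -22.857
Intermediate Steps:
t(Y, E) = 5 + E
d(q, O) = -5/7 - O²/7 (d(q, O) = -(5 + O*O)/7 = -(5 + O²)/7 = -5/7 - O²/7)
d(-2, 0)*32 = (-5/7 - ⅐*0²)*32 = (-5/7 - ⅐*0)*32 = (-5/7 + 0)*32 = -5/7*32 = -160/7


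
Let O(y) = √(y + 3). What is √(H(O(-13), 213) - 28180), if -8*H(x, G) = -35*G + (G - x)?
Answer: √(-436396 + 2*I*√10)/4 ≈ 0.0011967 + 165.15*I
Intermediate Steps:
O(y) = √(3 + y)
H(x, G) = x/8 + 17*G/4 (H(x, G) = -(-35*G + (G - x))/8 = -(-x - 34*G)/8 = x/8 + 17*G/4)
√(H(O(-13), 213) - 28180) = √((√(3 - 13)/8 + (17/4)*213) - 28180) = √((√(-10)/8 + 3621/4) - 28180) = √(((I*√10)/8 + 3621/4) - 28180) = √((I*√10/8 + 3621/4) - 28180) = √((3621/4 + I*√10/8) - 28180) = √(-109099/4 + I*√10/8)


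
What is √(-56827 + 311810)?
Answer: √254983 ≈ 504.96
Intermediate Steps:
√(-56827 + 311810) = √254983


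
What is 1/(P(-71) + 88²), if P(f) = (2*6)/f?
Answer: 71/549812 ≈ 0.00012914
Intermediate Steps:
P(f) = 12/f
1/(P(-71) + 88²) = 1/(12/(-71) + 88²) = 1/(12*(-1/71) + 7744) = 1/(-12/71 + 7744) = 1/(549812/71) = 71/549812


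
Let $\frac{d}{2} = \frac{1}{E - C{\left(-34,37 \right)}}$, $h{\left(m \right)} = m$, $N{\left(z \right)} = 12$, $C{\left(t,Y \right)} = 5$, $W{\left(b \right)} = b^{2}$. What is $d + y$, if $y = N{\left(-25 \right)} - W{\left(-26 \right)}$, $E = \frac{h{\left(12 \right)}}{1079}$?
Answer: $- \frac{3576470}{5383} \approx -664.4$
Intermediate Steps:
$E = \frac{12}{1079} \approx 0.011121$
$y = -664$ ($y = 12 - \left(-26\right)^{2} = 12 - 676 = -664$)
$d = - \frac{2158}{5383}$ ($d = \frac{2}{\frac{12}{1079} - 5} = \frac{2}{- \frac{5383}{1079}} = 2 \left(- \frac{1079}{5383}\right) = - \frac{2158}{5383} \approx -0.40089$)
$d + y = - \frac{2158}{5383} - 664 = - \frac{3576470}{5383}$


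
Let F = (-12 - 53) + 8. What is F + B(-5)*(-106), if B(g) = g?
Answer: 473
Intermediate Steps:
F = -57 (F = -65 + 8 = -57)
F + B(-5)*(-106) = -57 - 5*(-106) = -57 + 530 = 473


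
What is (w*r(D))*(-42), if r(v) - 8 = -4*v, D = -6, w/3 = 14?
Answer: -56448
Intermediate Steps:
w = 42 (w = 3*14 = 42)
r(v) = 8 - 4*v
(w*r(D))*(-42) = (42*(8 - 4*(-6)))*(-42) = (42*(8 + 24))*(-42) = (42*32)*(-42) = 1344*(-42) = -56448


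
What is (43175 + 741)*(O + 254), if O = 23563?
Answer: 1045947372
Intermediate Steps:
(43175 + 741)*(O + 254) = (43175 + 741)*(23563 + 254) = 43916*23817 = 1045947372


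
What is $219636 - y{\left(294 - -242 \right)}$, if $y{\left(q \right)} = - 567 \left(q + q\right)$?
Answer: $827460$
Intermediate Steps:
$y{\left(q \right)} = - 1134 q$ ($y{\left(q \right)} = - 567 \cdot 2 q = - 1134 q$)
$219636 - y{\left(294 - -242 \right)} = 219636 - - 1134 \left(294 - -242\right) = 219636 - - 1134 \left(294 + 242\right) = 219636 - \left(-1134\right) 536 = 219636 - -607824 = 219636 + 607824 = 827460$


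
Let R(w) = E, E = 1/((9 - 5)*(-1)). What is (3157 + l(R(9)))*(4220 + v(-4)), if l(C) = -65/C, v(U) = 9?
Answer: 14450493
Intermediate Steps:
E = -1/4 ≈ -0.25000
R(w) = -1/4
(3157 + l(R(9)))*(4220 + v(-4)) = (3157 - 65/(-1/4))*(4220 + 9) = (3157 - 65*(-4))*4229 = (3157 + 260)*4229 = 3417*4229 = 14450493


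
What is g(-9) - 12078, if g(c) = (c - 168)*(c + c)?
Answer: -8892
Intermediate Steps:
g(c) = 2*c*(-168 + c) (g(c) = (-168 + c)*(2*c) = 2*c*(-168 + c))
g(-9) - 12078 = 2*(-9)*(-168 - 9) - 12078 = 2*(-9)*(-177) - 12078 = 3186 - 12078 = -8892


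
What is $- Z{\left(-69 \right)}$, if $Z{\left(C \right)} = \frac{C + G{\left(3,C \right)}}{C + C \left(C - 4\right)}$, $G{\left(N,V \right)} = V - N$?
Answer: $\frac{47}{1656} \approx 0.028382$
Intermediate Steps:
$Z{\left(C \right)} = \frac{-3 + 2 C}{C + C \left(-4 + C\right)}$ ($Z{\left(C \right)} = \frac{C + \left(C - 3\right)}{C + C \left(C - 4\right)} = \frac{C + \left(C - 3\right)}{C + C \left(-4 + C\right)} = \frac{C + \left(-3 + C\right)}{C + C \left(-4 + C\right)} = \frac{-3 + 2 C}{C + C \left(-4 + C\right)}$)
$- Z{\left(-69 \right)} = - \frac{-3 + 2 \left(-69\right)}{\left(-69\right) \left(-3 - 69\right)} = - \frac{\left(-1\right) \left(-3 - 138\right)}{69 \left(-72\right)} = - \frac{\left(-1\right) \left(-1\right) \left(-141\right)}{69 \cdot 72} = \left(-1\right) \left(- \frac{47}{1656}\right) = \frac{47}{1656}$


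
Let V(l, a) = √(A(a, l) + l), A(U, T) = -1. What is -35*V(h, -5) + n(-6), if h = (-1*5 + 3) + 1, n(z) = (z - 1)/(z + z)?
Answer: 7/12 - 35*I*√2 ≈ 0.58333 - 49.497*I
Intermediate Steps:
n(z) = (-1 + z)/(2*z) (n(z) = (-1 + z)/((2*z)) = (-1 + z)*(1/(2*z)) = (-1 + z)/(2*z))
h = -1 (h = (-5 + 3) + 1 = -2 + 1 = -1)
V(l, a) = √(-1 + l)
-35*V(h, -5) + n(-6) = -35*√(-1 - 1) + (½)*(-1 - 6)/(-6) = -35*I*√2 + (½)*(-⅙)*(-7) = -35*I*√2 + 7/12 = 7/12 - 35*I*√2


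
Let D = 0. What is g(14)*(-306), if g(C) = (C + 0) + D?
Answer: -4284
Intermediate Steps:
g(C) = C (g(C) = (C + 0) + 0 = C + 0 = C)
g(14)*(-306) = 14*(-306) = -4284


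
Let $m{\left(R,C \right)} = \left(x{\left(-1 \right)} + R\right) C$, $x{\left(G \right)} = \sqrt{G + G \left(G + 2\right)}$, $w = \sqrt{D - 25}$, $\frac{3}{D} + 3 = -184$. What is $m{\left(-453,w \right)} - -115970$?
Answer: $115970 + \frac{i \sqrt{874786} \left(-453 + i \sqrt{2}\right)}{187} \approx 1.1596 \cdot 10^{5} - 2265.7 i$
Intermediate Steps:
$D = - \frac{3}{187}$ ($D = \frac{3}{-3 - 184} = \frac{3}{-187} = 3 \left(- \frac{1}{187}\right) = - \frac{3}{187} \approx -0.016043$)
$w = \frac{i \sqrt{874786}}{187}$ ($w = \sqrt{- \frac{3}{187} - 25} = \sqrt{- \frac{4678}{187}} = \frac{i \sqrt{874786}}{187} \approx 5.0016 i$)
$x{\left(G \right)} = \sqrt{G + G \left(2 + G\right)}$
$m{\left(R,C \right)} = C \left(R + i \sqrt{2}\right)$ ($m{\left(R,C \right)} = \left(\sqrt{- (3 - 1)} + R\right) C = \left(\sqrt{\left(-1\right) 2} + R\right) C = \left(\sqrt{-2} + R\right) C = \left(i \sqrt{2} + R\right) C = \left(R + i \sqrt{2}\right) C = C \left(R + i \sqrt{2}\right)$)
$m{\left(-453,w \right)} - -115970 = \frac{i \sqrt{874786}}{187} \left(-453 + i \sqrt{2}\right) - -115970 = \frac{i \sqrt{874786} \left(-453 + i \sqrt{2}\right)}{187} + 115970 = 115970 + \frac{i \sqrt{874786} \left(-453 + i \sqrt{2}\right)}{187}$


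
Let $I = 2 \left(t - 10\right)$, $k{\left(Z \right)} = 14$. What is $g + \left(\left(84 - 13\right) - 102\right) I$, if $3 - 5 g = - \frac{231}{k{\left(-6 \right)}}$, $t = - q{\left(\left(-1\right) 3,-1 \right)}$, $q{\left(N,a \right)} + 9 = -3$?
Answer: $- \frac{1201}{10} \approx -120.1$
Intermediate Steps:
$q{\left(N,a \right)} = -12$ ($q{\left(N,a \right)} = -9 - 3 = -12$)
$t = 12$ ($t = \left(-1\right) \left(-12\right) = 12$)
$g = \frac{39}{10}$ ($g = \frac{3}{5} - \frac{\left(-231\right) \frac{1}{14}}{5} = \frac{3}{5} - - \frac{33}{10} = \frac{3}{5} + \frac{33}{10} = \frac{39}{10} \approx 3.9$)
$I = 4$ ($I = 2 \left(12 - 10\right) = 2 \cdot 2 = 4$)
$g + \left(\left(84 - 13\right) - 102\right) I = \frac{39}{10} + \left(\left(84 - 13\right) - 102\right) 4 = \frac{39}{10} + \left(71 - 102\right) 4 = \frac{39}{10} - 124 = - \frac{1201}{10}$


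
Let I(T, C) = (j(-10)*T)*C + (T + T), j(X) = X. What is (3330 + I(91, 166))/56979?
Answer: -147548/56979 ≈ -2.5895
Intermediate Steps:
I(T, C) = 2*T - 10*C*T (I(T, C) = (-10*T)*C + (T + T) = -10*C*T + 2*T = 2*T - 10*C*T)
(3330 + I(91, 166))/56979 = (3330 + 2*91*(1 - 5*166))/56979 = (3330 + 2*91*(1 - 830))*(1/56979) = (3330 + 2*91*(-829))*(1/56979) = (3330 - 150878)*(1/56979) = -147548*1/56979 = -147548/56979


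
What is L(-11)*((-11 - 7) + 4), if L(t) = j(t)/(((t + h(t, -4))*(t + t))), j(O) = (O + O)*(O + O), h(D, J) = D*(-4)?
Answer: 28/3 ≈ 9.3333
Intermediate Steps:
h(D, J) = -4*D
j(O) = 4*O**2 (j(O) = (2*O)*(2*O) = 4*O**2)
L(t) = -2/3 (L(t) = (4*t**2)/(((t - 4*t)*(t + t))) = (4*t**2)/(((-3*t)*(2*t))) = (4*t**2)/((-6*t**2)) = (4*t**2)*(-1/(6*t**2)) = -2/3)
L(-11)*((-11 - 7) + 4) = -2*((-11 - 7) + 4)/3 = -2*(-18 + 4)/3 = -2/3*(-14) = 28/3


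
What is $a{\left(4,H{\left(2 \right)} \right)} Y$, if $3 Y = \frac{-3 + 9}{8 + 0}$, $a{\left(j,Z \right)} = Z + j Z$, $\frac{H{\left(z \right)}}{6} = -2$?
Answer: $-15$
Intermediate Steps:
$H{\left(z \right)} = -12$ ($H{\left(z \right)} = 6 \left(-2\right) = -12$)
$a{\left(j,Z \right)} = Z + Z j$
$Y = \frac{1}{4}$ ($Y = \frac{\left(-3 + 9\right) \frac{1}{8 + 0}}{3} = \frac{6 \cdot \frac{1}{8}}{3} = \frac{1}{3} \cdot \frac{3}{4} = \frac{1}{4} \approx 0.25$)
$a{\left(4,H{\left(2 \right)} \right)} Y = - 12 \left(1 + 4\right) \frac{1}{4} = \left(-12\right) 5 \cdot \frac{1}{4} = \left(-60\right) \frac{1}{4} = -15$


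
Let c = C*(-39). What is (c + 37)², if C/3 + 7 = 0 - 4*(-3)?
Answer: 300304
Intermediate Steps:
C = 15 (C = -21 + 3*(0 - 4*(-3)) = -21 + 3*(0 + 12) = -21 + 3*12 = -21 + 36 = 15)
c = -585 (c = 15*(-39) = -585)
(c + 37)² = (-585 + 37)² = (-548)² = 300304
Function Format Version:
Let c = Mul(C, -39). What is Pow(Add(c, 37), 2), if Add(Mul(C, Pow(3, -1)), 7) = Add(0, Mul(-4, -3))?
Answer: 300304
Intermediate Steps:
C = 15 (C = Add(-21, Mul(3, Add(0, Mul(-4, -3)))) = Add(-21, Mul(3, Add(0, 12))) = Add(-21, Mul(3, 12)) = Add(-21, 36) = 15)
c = -585 (c = Mul(15, -39) = -585)
Pow(Add(c, 37), 2) = Pow(Add(-585, 37), 2) = Pow(-548, 2) = 300304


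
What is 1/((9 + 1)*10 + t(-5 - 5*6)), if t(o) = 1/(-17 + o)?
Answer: 52/5199 ≈ 0.010002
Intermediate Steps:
1/((9 + 1)*10 + t(-5 - 5*6)) = 1/((9 + 1)*10 + 1/(-17 + (-5 - 5*6))) = 1/(10*10 + 1/(-17 + (-5 - 30))) = 1/(100 + 1/(-17 - 35)) = 1/(100 + 1/(-52)) = 1/(100 - 1/52) = 1/(5199/52) = 52/5199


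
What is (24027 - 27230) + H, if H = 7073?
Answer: 3870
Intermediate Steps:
(24027 - 27230) + H = (24027 - 27230) + 7073 = -3203 + 7073 = 3870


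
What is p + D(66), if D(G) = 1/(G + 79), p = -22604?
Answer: -3277579/145 ≈ -22604.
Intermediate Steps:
D(G) = 1/(79 + G)
p + D(66) = -22604 + 1/(79 + 66) = -22604 + 1/145 = -3277579/145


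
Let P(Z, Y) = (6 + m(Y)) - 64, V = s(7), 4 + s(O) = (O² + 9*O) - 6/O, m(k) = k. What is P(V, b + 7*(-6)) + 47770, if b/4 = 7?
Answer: 47698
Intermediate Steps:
b = 28 (b = 4*7 = 28)
s(O) = -4 + O² - 6/O + 9*O (s(O) = -4 + ((O² + 9*O) - 6/O) = -4 + (O² - 6/O + 9*O) = -4 + O² - 6/O + 9*O)
V = 750/7 (V = -4 + 7² - 6/7 + 9*7 = -4 + 49 - 6*⅐ + 63 = -4 + 49 - 6/7 + 63 = 750/7 ≈ 107.14)
P(Z, Y) = -58 + Y (P(Z, Y) = (6 + Y) - 64 = -58 + Y)
P(V, b + 7*(-6)) + 47770 = (-58 + (28 + 7*(-6))) + 47770 = (-58 + (28 - 42)) + 47770 = (-58 - 14) + 47770 = -72 + 47770 = 47698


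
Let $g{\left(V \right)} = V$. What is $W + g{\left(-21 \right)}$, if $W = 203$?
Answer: $182$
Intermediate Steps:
$W + g{\left(-21 \right)} = 203 - 21 = 182$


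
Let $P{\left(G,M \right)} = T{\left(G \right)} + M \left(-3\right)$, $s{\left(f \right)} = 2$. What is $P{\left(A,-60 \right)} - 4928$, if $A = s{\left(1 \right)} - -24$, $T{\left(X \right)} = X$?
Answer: $-4722$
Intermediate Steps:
$A = 26$ ($A = 2 - -24 = 2 + 24 = 26$)
$P{\left(G,M \right)} = G - 3 M$ ($P{\left(G,M \right)} = G + M \left(-3\right) = G - 3 M$)
$P{\left(A,-60 \right)} - 4928 = \left(26 - -180\right) - 4928 = \left(26 + 180\right) - 4928 = 206 - 4928 = -4722$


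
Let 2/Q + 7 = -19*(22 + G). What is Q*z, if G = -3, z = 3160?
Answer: -395/23 ≈ -17.174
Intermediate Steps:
Q = -1/184 (Q = 2/(-7 - 19*(22 - 3)) = 2/(-7 - 19*19) = 2/(-7 - 361) = 2/(-368) = 2*(-1/368) = -1/184 ≈ -0.0054348)
Q*z = -1/184*3160 = -395/23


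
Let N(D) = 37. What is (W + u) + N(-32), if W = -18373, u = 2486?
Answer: -15850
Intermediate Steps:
(W + u) + N(-32) = (-18373 + 2486) + 37 = -15887 + 37 = -15850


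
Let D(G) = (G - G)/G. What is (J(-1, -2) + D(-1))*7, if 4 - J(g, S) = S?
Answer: 42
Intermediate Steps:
J(g, S) = 4 - S
D(G) = 0 (D(G) = 0/G = 0)
(J(-1, -2) + D(-1))*7 = ((4 - 1*(-2)) + 0)*7 = ((4 + 2) + 0)*7 = (6 + 0)*7 = 6*7 = 42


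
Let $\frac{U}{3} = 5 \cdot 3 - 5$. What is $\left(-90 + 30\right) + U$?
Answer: $-30$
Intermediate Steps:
$U = 30$ ($U = 3 \left(5 \cdot 3 - 5\right) = 3 \left(15 - 5\right) = 3 \cdot 10 = 30$)
$\left(-90 + 30\right) + U = \left(-90 + 30\right) + 30 = -60 + 30 = -30$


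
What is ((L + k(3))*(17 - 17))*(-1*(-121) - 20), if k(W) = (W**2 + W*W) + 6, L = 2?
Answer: 0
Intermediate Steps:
k(W) = 6 + 2*W**2 (k(W) = (W**2 + W**2) + 6 = 2*W**2 + 6 = 6 + 2*W**2)
((L + k(3))*(17 - 17))*(-1*(-121) - 20) = ((2 + (6 + 2*3**2))*(17 - 17))*(-1*(-121) - 20) = ((2 + (6 + 2*9))*0)*(121 - 20) = ((2 + (6 + 18))*0)*101 = ((2 + 24)*0)*101 = (26*0)*101 = 0*101 = 0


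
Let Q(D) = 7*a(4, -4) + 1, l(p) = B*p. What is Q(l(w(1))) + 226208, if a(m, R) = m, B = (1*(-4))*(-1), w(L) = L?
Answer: 226237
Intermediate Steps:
B = 4 (B = -4*(-1) = 4)
l(p) = 4*p
Q(D) = 29 (Q(D) = 7*4 + 1 = 28 + 1 = 29)
Q(l(w(1))) + 226208 = 29 + 226208 = 226237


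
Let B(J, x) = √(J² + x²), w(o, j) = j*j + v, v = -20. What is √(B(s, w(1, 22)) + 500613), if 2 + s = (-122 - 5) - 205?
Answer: √(500613 + 2*√81713) ≈ 707.94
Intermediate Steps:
w(o, j) = -20 + j² (w(o, j) = j*j - 20 = j² - 20 = -20 + j²)
s = -334 (s = -2 + ((-122 - 5) - 205) = -2 + (-127 - 205) = -2 - 332 = -334)
√(B(s, w(1, 22)) + 500613) = √(√((-334)² + (-20 + 22²)²) + 500613) = √(√(111556 + (-20 + 484)²) + 500613) = √(√(111556 + 464²) + 500613) = √(√(111556 + 215296) + 500613) = √(√326852 + 500613) = √(2*√81713 + 500613) = √(500613 + 2*√81713)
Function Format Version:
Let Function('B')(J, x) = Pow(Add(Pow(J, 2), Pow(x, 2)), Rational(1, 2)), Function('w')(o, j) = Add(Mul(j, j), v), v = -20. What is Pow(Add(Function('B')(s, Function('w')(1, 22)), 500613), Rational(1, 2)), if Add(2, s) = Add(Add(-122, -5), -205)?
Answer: Pow(Add(500613, Mul(2, Pow(81713, Rational(1, 2)))), Rational(1, 2)) ≈ 707.94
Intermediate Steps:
Function('w')(o, j) = Add(-20, Pow(j, 2)) (Function('w')(o, j) = Add(Mul(j, j), -20) = Add(Pow(j, 2), -20) = Add(-20, Pow(j, 2)))
s = -334 (s = Add(-2, Add(Add(-122, -5), -205)) = Add(-2, Add(-127, -205)) = Add(-2, -332) = -334)
Pow(Add(Function('B')(s, Function('w')(1, 22)), 500613), Rational(1, 2)) = Pow(Add(Pow(Add(Pow(-334, 2), Pow(Add(-20, Pow(22, 2)), 2)), Rational(1, 2)), 500613), Rational(1, 2)) = Pow(Add(Pow(Add(111556, Pow(Add(-20, 484), 2)), Rational(1, 2)), 500613), Rational(1, 2)) = Pow(Add(Pow(Add(111556, Pow(464, 2)), Rational(1, 2)), 500613), Rational(1, 2)) = Pow(Add(Pow(Add(111556, 215296), Rational(1, 2)), 500613), Rational(1, 2)) = Pow(Add(Pow(326852, Rational(1, 2)), 500613), Rational(1, 2)) = Pow(Add(Mul(2, Pow(81713, Rational(1, 2))), 500613), Rational(1, 2)) = Pow(Add(500613, Mul(2, Pow(81713, Rational(1, 2)))), Rational(1, 2))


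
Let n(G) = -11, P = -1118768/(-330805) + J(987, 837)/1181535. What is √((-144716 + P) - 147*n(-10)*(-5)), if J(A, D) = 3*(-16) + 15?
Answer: 4*I*√6484125257337709466917255/26057179045 ≈ 390.89*I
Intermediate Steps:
J(A, D) = -33 (J(A, D) = -48 + 15 = -33)
P = 88123508821/26057179045 (P = -1118768/(-330805) - 33/1181535 = -1118768*(-1/330805) - 33*1/1181535 = 1118768/330805 - 11/393845 = 88123508821/26057179045 ≈ 3.3819)
√((-144716 + P) - 147*n(-10)*(-5)) = √((-144716 + 88123508821/26057179045) - 147*(-11)*(-5)) = √(-3770802599167399/26057179045 + 1617*(-5)) = √(-3770802599167399/26057179045 - 8085) = √(-3981474891746224/26057179045) = 4*I*√6484125257337709466917255/26057179045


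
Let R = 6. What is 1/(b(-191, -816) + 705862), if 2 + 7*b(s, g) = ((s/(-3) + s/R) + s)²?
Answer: 36/25541311 ≈ 1.4095e-6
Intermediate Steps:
b(s, g) = -2/7 + 25*s²/252 (b(s, g) = -2/7 + ((s/(-3) + s/6) + s)²/7 = -2/7 + ((s*(-⅓) + s*(⅙)) + s)²/7 = -2/7 + ((-s/3 + s/6) + s)²/7 = -2/7 + (-s/6 + s)²/7 = -2/7 + (5*s/6)²/7 = -2/7 + (25*s²/36)/7 = -2/7 + 25*s²/252)
1/(b(-191, -816) + 705862) = 1/((-2/7 + (25/252)*(-191)²) + 705862) = 1/((-2/7 + (25/252)*36481) + 705862) = 1/((-2/7 + 912025/252) + 705862) = 1/(130279/36 + 705862) = 1/(25541311/36) = 36/25541311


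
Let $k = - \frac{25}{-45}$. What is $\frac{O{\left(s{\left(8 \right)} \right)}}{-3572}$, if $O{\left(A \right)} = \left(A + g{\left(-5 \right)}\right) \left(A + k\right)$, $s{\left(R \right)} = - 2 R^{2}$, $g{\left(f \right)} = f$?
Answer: $- \frac{8029}{1692} \approx -4.7453$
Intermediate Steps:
$k = \frac{5}{9}$ ($k = \left(-25\right) \left(- \frac{1}{45}\right) = \frac{5}{9} \approx 0.55556$)
$O{\left(A \right)} = \left(-5 + A\right) \left(\frac{5}{9} + A\right)$ ($O{\left(A \right)} = \left(A - 5\right) \left(A + \frac{5}{9}\right) = \left(-5 + A\right) \left(\frac{5}{9} + A\right)$)
$\frac{O{\left(s{\left(8 \right)} \right)}}{-3572} = \frac{- \frac{25}{9} + \left(- 2 \cdot 8^{2}\right)^{2} - \frac{40 \left(- 2 \cdot 8^{2}\right)}{9}}{-3572} = \left(- \frac{25}{9} + \left(\left(-2\right) 64\right)^{2} - \frac{40 \left(\left(-2\right) 64\right)}{9}\right) \left(- \frac{1}{3572}\right) = \left(- \frac{25}{9} + \left(-128\right)^{2} - - \frac{5120}{9}\right) \left(- \frac{1}{3572}\right) = \left(- \frac{25}{9} + 16384 + \frac{5120}{9}\right) \left(- \frac{1}{3572}\right) = \frac{152551}{9} \left(- \frac{1}{3572}\right) = - \frac{8029}{1692}$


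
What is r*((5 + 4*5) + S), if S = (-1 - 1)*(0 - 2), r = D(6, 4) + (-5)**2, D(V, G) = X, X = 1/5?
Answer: 3654/5 ≈ 730.80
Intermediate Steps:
X = 1/5 ≈ 0.20000
D(V, G) = 1/5
r = 126/5 (r = 1/5 + (-5)**2 = 1/5 + 25 = 126/5 ≈ 25.200)
S = 4 (S = -2*(-2) = 4)
r*((5 + 4*5) + S) = 126*((5 + 4*5) + 4)/5 = 126*((5 + 20) + 4)/5 = 126*(25 + 4)/5 = (126/5)*29 = 3654/5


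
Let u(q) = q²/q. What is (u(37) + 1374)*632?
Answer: 891752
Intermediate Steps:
u(q) = q
(u(37) + 1374)*632 = (37 + 1374)*632 = 1411*632 = 891752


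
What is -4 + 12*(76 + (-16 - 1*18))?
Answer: 500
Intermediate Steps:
-4 + 12*(76 + (-16 - 1*18)) = -4 + 12*(76 + (-16 - 18)) = -4 + 12*(76 - 34) = -4 + 12*42 = -4 + 504 = 500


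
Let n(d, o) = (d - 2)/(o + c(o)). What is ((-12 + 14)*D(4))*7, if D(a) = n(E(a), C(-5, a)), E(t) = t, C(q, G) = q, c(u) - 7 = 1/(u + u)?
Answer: 280/19 ≈ 14.737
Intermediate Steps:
c(u) = 7 + 1/(2*u) (c(u) = 7 + 1/(u + u) = 7 + 1/(2*u))
n(d, o) = (-2 + d)/(7 + o + 1/(2*o)) (n(d, o) = (d - 2)/(o + (7 + 1/(2*o))) = (-2 + d)/(7 + o + 1/(2*o)))
D(a) = -20/19 + 10*a/19 (D(a) = 2*(-5)*(-2 + a)/(1 + 2*(-5)**2 + 14*(-5)) = 2*(-5)*(-2 + a)/(1 + 2*25 - 70) = 2*(-5)*(-2 + a)/(1 + 50 - 70) = 2*(-5)*(-2 + a)/(-19) = 2*(-5)*(-1/19)*(-2 + a) = -20/19 + 10*a/19)
((-12 + 14)*D(4))*7 = ((-12 + 14)*(-20/19 + (10/19)*4))*7 = (2*(-20/19 + 40/19))*7 = (2*(20/19))*7 = (40/19)*7 = 280/19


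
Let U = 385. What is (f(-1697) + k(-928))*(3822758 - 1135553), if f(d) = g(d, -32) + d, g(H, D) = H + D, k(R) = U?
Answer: -8171790405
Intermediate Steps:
k(R) = 385
g(H, D) = D + H
f(d) = -32 + 2*d (f(d) = (-32 + d) + d = -32 + 2*d)
(f(-1697) + k(-928))*(3822758 - 1135553) = ((-32 + 2*(-1697)) + 385)*(3822758 - 1135553) = ((-32 - 3394) + 385)*2687205 = (-3426 + 385)*2687205 = -3041*2687205 = -8171790405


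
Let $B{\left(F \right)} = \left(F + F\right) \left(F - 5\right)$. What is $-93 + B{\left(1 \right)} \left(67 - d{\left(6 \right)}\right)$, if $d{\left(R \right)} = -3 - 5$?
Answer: $-693$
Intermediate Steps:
$d{\left(R \right)} = -8$
$B{\left(F \right)} = 2 F \left(-5 + F\right)$
$-93 + B{\left(1 \right)} \left(67 - d{\left(6 \right)}\right) = -93 + 2 \cdot 1 \left(-5 + 1\right) \left(67 - -8\right) = -93 + 2 \cdot 1 \left(-4\right) \left(67 + 8\right) = -93 - 600 = -693$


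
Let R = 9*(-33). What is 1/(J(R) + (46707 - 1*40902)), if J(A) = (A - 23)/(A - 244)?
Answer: 541/3140825 ≈ 0.00017225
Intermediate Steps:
R = -297
J(A) = (-23 + A)/(-244 + A)
1/(J(R) + (46707 - 1*40902)) = 1/((-23 - 297)/(-244 - 297) + (46707 - 1*40902)) = 1/(-320/(-541) + (46707 - 40902)) = 1/(-1/541*(-320) + 5805) = 1/(320/541 + 5805) = 1/(3140825/541) = 541/3140825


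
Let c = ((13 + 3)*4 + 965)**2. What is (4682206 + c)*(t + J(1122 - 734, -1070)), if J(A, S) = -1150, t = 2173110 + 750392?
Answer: 16777360182544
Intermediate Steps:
t = 2923502
c = 1058841 (c = (16*4 + 965)**2 = (64 + 965)**2 = 1029**2 = 1058841)
(4682206 + c)*(t + J(1122 - 734, -1070)) = (4682206 + 1058841)*(2923502 - 1150) = 5741047*2922352 = 16777360182544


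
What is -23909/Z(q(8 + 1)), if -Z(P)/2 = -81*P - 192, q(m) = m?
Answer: -23909/1842 ≈ -12.980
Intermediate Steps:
Z(P) = 384 + 162*P (Z(P) = -2*(-81*P - 192) = -2*(-192 - 81*P) = 384 + 162*P)
-23909/Z(q(8 + 1)) = -23909/(384 + 162*(8 + 1)) = -23909/(384 + 162*9) = -23909/(384 + 1458) = -23909/1842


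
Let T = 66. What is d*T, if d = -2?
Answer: -132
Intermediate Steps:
d*T = -2*66 = -132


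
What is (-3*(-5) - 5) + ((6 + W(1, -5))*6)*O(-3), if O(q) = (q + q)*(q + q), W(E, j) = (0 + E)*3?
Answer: 1954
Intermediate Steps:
W(E, j) = 3*E (W(E, j) = E*3 = 3*E)
O(q) = 4*q² (O(q) = (2*q)*(2*q) = 4*q²)
(-3*(-5) - 5) + ((6 + W(1, -5))*6)*O(-3) = (-3*(-5) - 5) + ((6 + 3*1)*6)*(4*(-3)²) = (15 - 5) + ((6 + 3)*6)*(4*9) = 10 + (9*6)*36 = 10 + 54*36 = 10 + 1944 = 1954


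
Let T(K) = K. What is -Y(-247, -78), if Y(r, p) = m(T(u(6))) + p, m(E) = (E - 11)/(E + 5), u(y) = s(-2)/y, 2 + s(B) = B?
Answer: 1049/13 ≈ 80.692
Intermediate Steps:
s(B) = -2 + B
u(y) = -4/y (u(y) = (-2 - 2)/y = -4/y)
m(E) = (-11 + E)/(5 + E)
Y(r, p) = -35/13 + p (Y(r, p) = (-11 - 4/6)/(5 - 4/6) + p = (-11 - 4*1/6)/(5 - 4*1/6) + p = (-11 - 2/3)/(5 - 2/3) + p = -35/3/(13/3) + p = (3/13)*(-35/3) + p = -35/13 + p)
-Y(-247, -78) = -(-35/13 - 78) = -1*(-1049/13) = 1049/13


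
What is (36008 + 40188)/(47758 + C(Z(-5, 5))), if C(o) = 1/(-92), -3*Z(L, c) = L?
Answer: 7010032/4393735 ≈ 1.5955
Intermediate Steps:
Z(L, c) = -L/3
C(o) = -1/92
(36008 + 40188)/(47758 + C(Z(-5, 5))) = (36008 + 40188)/(47758 - 1/92) = 76196/(4393735/92) = 76196*(92/4393735) = 7010032/4393735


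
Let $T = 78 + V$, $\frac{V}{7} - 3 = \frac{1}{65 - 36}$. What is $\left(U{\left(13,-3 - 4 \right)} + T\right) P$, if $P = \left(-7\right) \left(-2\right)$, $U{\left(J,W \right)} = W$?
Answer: $\frac{37450}{29} \approx 1291.4$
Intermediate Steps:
$P = 14$
$V = \frac{616}{29}$ ($V = 21 + \frac{7}{65 - 36} = 21 + \frac{7}{29} = \frac{616}{29} \approx 21.241$)
$T = \frac{2878}{29}$ ($T = 78 + \frac{616}{29} = \frac{2878}{29} \approx 99.241$)
$\left(U{\left(13,-3 - 4 \right)} + T\right) P = \left(\left(-3 - 4\right) + \frac{2878}{29}\right) 14 = \left(-7 + \frac{2878}{29}\right) 14 = \frac{2675}{29} \cdot 14 = \frac{37450}{29}$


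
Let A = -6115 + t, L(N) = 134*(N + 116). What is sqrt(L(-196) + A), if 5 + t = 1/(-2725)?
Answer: I*sqrt(5001901109)/545 ≈ 129.77*I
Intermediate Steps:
t = -13626/2725 (t = -5 + 1/(-2725) = -5 - 1/2725 = -13626/2725 ≈ -5.0004)
L(N) = 15544 + 134*N (L(N) = 134*(116 + N) = 15544 + 134*N)
A = -16677001/2725 (A = -6115 - 13626/2725 = -16677001/2725 ≈ -6120.0)
sqrt(L(-196) + A) = sqrt((15544 + 134*(-196)) - 16677001/2725) = sqrt((15544 - 26264) - 16677001/2725) = sqrt(-10720 - 16677001/2725) = sqrt(-45889001/2725) = I*sqrt(5001901109)/545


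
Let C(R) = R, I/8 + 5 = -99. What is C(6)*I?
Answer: -4992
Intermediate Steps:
I = -832 (I = -40 + 8*(-99) = -40 - 792 = -832)
C(6)*I = 6*(-832) = -4992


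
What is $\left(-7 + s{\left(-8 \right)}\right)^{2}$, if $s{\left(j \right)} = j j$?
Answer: $3249$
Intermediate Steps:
$s{\left(j \right)} = j^{2}$
$\left(-7 + s{\left(-8 \right)}\right)^{2} = \left(-7 + \left(-8\right)^{2}\right)^{2} = \left(-7 + 64\right)^{2} = 57^{2} = 3249$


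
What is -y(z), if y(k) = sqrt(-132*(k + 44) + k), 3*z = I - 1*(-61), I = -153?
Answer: -2*I*sqrt(4029)/3 ≈ -42.316*I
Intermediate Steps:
z = -92/3 (z = (-153 - 1*(-61))/3 = (-153 + 61)/3 = (1/3)*(-92) = -92/3 ≈ -30.667)
y(k) = sqrt(-5808 - 131*k) (y(k) = sqrt(-132*(44 + k) + k) = sqrt((-5808 - 132*k) + k) = sqrt(-5808 - 131*k))
-y(z) = -sqrt(-5808 - 131*(-92/3)) = -sqrt(-5808 + 12052/3) = -sqrt(-5372/3) = -2*I*sqrt(4029)/3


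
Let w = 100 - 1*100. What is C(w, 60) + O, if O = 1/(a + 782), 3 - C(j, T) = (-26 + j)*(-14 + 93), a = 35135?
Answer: 73881270/35917 ≈ 2057.0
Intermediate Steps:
w = 0 (w = 100 - 100 = 0)
C(j, T) = 2057 - 79*j (C(j, T) = 3 - (-26 + j)*(-14 + 93) = 3 - (-26 + j)*79 = 3 - (-2054 + 79*j) = 3 + (2054 - 79*j) = 2057 - 79*j)
O = 1/35917 (O = 1/(35135 + 782) = 1/35917 ≈ 2.7842e-5)
C(w, 60) + O = (2057 - 79*0) + 1/35917 = (2057 + 0) + 1/35917 = 2057 + 1/35917 = 73881270/35917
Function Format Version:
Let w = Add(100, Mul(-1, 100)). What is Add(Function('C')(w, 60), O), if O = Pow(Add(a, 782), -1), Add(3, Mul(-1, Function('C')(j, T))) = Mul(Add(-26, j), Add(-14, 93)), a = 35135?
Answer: Rational(73881270, 35917) ≈ 2057.0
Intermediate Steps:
w = 0 (w = Add(100, -100) = 0)
Function('C')(j, T) = Add(2057, Mul(-79, j)) (Function('C')(j, T) = Add(3, Mul(-1, Mul(Add(-26, j), Add(-14, 93)))) = Add(3, Mul(-1, Mul(Add(-26, j), 79))) = Add(3, Mul(-1, Add(-2054, Mul(79, j)))) = Add(3, Add(2054, Mul(-79, j))) = Add(2057, Mul(-79, j)))
O = Rational(1, 35917) (O = Pow(Add(35135, 782), -1) = Pow(35917, -1) = Rational(1, 35917) ≈ 2.7842e-5)
Add(Function('C')(w, 60), O) = Add(Add(2057, Mul(-79, 0)), Rational(1, 35917)) = Add(Add(2057, 0), Rational(1, 35917)) = Add(2057, Rational(1, 35917)) = Rational(73881270, 35917)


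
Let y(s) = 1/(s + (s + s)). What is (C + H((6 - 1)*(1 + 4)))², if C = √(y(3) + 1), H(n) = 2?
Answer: (6 + √10)²/9 ≈ 9.3275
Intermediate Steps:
y(s) = 1/(3*s) (y(s) = 1/(s + 2*s) = 1/(3*s))
C = √10/3 (C = √((⅓)/3 + 1) = √((⅓)*(⅓) + 1) = √(⅑ + 1) = √(10/9) = √10/3 ≈ 1.0541)
(C + H((6 - 1)*(1 + 4)))² = (√10/3 + 2)² = (2 + √10/3)²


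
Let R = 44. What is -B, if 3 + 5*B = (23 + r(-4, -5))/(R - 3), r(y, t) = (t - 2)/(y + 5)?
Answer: 107/205 ≈ 0.52195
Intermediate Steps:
r(y, t) = (-2 + t)/(5 + y)
B = -107/205 (B = -⅗ + ((23 + (-2 - 5)/(5 - 4))/(44 - 3))/5 = -⅗ + ((23 - 7/1)/41)/5 = -⅗ + ((23 + 1*(-7))/41)/5 = -⅗ + ((23 - 7)/41)/5 = -⅗ + ((1/41)*16)/5 = -⅗ + (⅕)*(16/41) = -⅗ + 16/205 = -107/205 ≈ -0.52195)
-B = -1*(-107/205) = 107/205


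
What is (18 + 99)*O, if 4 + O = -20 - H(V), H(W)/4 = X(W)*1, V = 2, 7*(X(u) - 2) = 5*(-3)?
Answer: -19188/7 ≈ -2741.1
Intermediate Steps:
X(u) = -1/7 (X(u) = 2 + (5*(-3))/7 = 2 + (1/7)*(-15) = 2 - 15/7 = -1/7)
H(W) = -4/7 (H(W) = 4*(-1/7*1) = 4*(-1/7) = -4/7)
O = -164/7 (O = -4 + (-20 - 1*(-4/7)) = -4 + (-20 + 4/7) = -4 - 136/7 = -164/7 ≈ -23.429)
(18 + 99)*O = (18 + 99)*(-164/7) = 117*(-164/7) = -19188/7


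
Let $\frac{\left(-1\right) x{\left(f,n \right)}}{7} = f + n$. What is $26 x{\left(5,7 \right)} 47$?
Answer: $-102648$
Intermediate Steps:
$x{\left(f,n \right)} = - 7 f - 7 n$ ($x{\left(f,n \right)} = - 7 \left(f + n\right) = - 7 f - 7 n$)
$26 x{\left(5,7 \right)} 47 = 26 \left(\left(-7\right) 5 - 49\right) 47 = 26 \left(-35 - 49\right) 47 = 26 \left(-84\right) 47 = \left(-2184\right) 47 = -102648$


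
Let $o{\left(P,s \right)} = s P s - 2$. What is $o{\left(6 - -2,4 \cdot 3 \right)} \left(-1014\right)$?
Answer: $-1166100$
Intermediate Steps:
$o{\left(P,s \right)} = -2 + P s^{2}$ ($o{\left(P,s \right)} = P s s - 2 = P s^{2} - 2 = -2 + P s^{2}$)
$o{\left(6 - -2,4 \cdot 3 \right)} \left(-1014\right) = \left(-2 + \left(6 - -2\right) \left(4 \cdot 3\right)^{2}\right) \left(-1014\right) = \left(-2 + \left(6 + 2\right) 12^{2}\right) \left(-1014\right) = \left(-2 + 8 \cdot 144\right) \left(-1014\right) = \left(-2 + 1152\right) \left(-1014\right) = 1150 \left(-1014\right) = -1166100$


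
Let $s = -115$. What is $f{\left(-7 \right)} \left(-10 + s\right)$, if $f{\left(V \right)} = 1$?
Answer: $-125$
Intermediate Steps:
$f{\left(-7 \right)} \left(-10 + s\right) = 1 \left(-10 - 115\right) = 1 \left(-125\right) = -125$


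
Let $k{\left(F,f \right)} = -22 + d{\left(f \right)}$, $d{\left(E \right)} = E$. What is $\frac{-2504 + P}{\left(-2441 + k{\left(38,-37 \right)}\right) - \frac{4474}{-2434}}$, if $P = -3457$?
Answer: $\frac{2418179}{1013421} \approx 2.3862$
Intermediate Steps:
$k{\left(F,f \right)} = -22 + f$
$\frac{-2504 + P}{\left(-2441 + k{\left(38,-37 \right)}\right) - \frac{4474}{-2434}} = \frac{-2504 - 3457}{\left(-2441 - 59\right) - \frac{4474}{-2434}} = - \frac{5961}{\left(-2441 - 59\right) - - \frac{2237}{1217}} = - \frac{5961}{-2500 + \frac{2237}{1217}} = - \frac{5961}{- \frac{3040263}{1217}} = \left(-5961\right) \left(- \frac{1217}{3040263}\right) = \frac{2418179}{1013421}$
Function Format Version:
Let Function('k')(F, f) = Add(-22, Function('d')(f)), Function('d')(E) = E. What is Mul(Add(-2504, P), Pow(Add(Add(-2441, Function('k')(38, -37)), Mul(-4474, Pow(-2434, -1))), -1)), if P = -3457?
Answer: Rational(2418179, 1013421) ≈ 2.3862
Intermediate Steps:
Function('k')(F, f) = Add(-22, f)
Mul(Add(-2504, P), Pow(Add(Add(-2441, Function('k')(38, -37)), Mul(-4474, Pow(-2434, -1))), -1)) = Mul(Add(-2504, -3457), Pow(Add(Add(-2441, Add(-22, -37)), Mul(-4474, Pow(-2434, -1))), -1)) = Mul(-5961, Pow(Add(Add(-2441, -59), Mul(-4474, Rational(-1, 2434))), -1)) = Mul(-5961, Pow(Add(-2500, Rational(2237, 1217)), -1)) = Mul(-5961, Pow(Rational(-3040263, 1217), -1)) = Mul(-5961, Rational(-1217, 3040263)) = Rational(2418179, 1013421)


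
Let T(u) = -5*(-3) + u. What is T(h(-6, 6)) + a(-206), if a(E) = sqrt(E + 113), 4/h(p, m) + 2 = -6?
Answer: 29/2 + I*sqrt(93) ≈ 14.5 + 9.6436*I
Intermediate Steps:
h(p, m) = -1/2 (h(p, m) = 4/(-2 - 6) = 4/(-8) = 4*(-1/8) = -1/2)
a(E) = sqrt(113 + E)
T(u) = 15 + u
T(h(-6, 6)) + a(-206) = (15 - 1/2) + sqrt(113 - 206) = 29/2 + sqrt(-93) = 29/2 + I*sqrt(93)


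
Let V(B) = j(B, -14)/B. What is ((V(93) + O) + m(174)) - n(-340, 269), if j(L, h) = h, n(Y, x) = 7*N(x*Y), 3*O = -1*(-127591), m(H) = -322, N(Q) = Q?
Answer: 63465821/93 ≈ 6.8243e+5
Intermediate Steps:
O = 127591/3 (O = (-1*(-127591))/3 = (⅓)*127591 = 127591/3 ≈ 42530.)
n(Y, x) = 7*Y*x (n(Y, x) = 7*(x*Y) = 7*(Y*x) = 7*Y*x)
V(B) = -14/B
((V(93) + O) + m(174)) - n(-340, 269) = ((-14/93 + 127591/3) - 322) - 7*(-340)*269 = ((-14*1/93 + 127591/3) - 322) - 1*(-640220) = ((-14/93 + 127591/3) - 322) + 640220 = (3955307/93 - 322) + 640220 = 3925361/93 + 640220 = 63465821/93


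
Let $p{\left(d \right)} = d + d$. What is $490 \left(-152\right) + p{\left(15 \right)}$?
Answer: $-74450$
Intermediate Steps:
$p{\left(d \right)} = 2 d$
$490 \left(-152\right) + p{\left(15 \right)} = 490 \left(-152\right) + 2 \cdot 15 = -74480 + 30 = -74450$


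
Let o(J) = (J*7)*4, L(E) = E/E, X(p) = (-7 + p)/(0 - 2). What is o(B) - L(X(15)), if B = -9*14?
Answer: -3529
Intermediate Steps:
B = -126
X(p) = 7/2 - p/2 (X(p) = (-7 + p)/(-2) = (-7 + p)*(-½) = 7/2 - p/2)
L(E) = 1
o(J) = 28*J (o(J) = (7*J)*4 = 28*J)
o(B) - L(X(15)) = 28*(-126) - 1*1 = -3528 - 1 = -3529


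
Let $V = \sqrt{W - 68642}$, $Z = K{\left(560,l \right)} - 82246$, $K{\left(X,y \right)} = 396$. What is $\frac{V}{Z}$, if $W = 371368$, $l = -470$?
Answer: $- \frac{\sqrt{302726}}{81850} \approx -0.0067221$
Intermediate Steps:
$Z = -81850$ ($Z = 396 - 82246 = -81850$)
$V = \sqrt{302726}$ ($V = \sqrt{371368 - 68642} = \sqrt{302726} \approx 550.21$)
$\frac{V}{Z} = \frac{\sqrt{302726}}{-81850} = \sqrt{302726} \left(- \frac{1}{81850}\right) = - \frac{\sqrt{302726}}{81850}$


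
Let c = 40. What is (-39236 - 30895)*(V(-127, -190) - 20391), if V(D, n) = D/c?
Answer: 57210555477/40 ≈ 1.4303e+9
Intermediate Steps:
V(D, n) = D/40
(-39236 - 30895)*(V(-127, -190) - 20391) = (-39236 - 30895)*((1/40)*(-127) - 20391) = -70131*(-127/40 - 20391) = -70131*(-815767/40) = 57210555477/40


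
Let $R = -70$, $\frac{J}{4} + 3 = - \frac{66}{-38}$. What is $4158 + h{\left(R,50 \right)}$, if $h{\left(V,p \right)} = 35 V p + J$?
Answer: $- \frac{2248594}{19} \approx -1.1835 \cdot 10^{5}$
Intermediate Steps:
$J = - \frac{96}{19}$ ($J = -12 + 4 \left(- \frac{66}{-38}\right) = -12 + 4 \left(\left(-66\right) \left(- \frac{1}{38}\right)\right) = -12 + 4 \cdot \frac{33}{19} = -12 + \frac{132}{19} = - \frac{96}{19} \approx -5.0526$)
$h{\left(V,p \right)} = - \frac{96}{19} + 35 V p$ ($h{\left(V,p \right)} = 35 V p - \frac{96}{19} = - \frac{96}{19} + 35 V p$)
$4158 + h{\left(R,50 \right)} = 4158 + \left(- \frac{96}{19} + 35 \left(-70\right) 50\right) = 4158 - \frac{2327596}{19} = - \frac{2248594}{19}$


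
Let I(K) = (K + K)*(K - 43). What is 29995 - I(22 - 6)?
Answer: 30859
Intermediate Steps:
I(K) = 2*K*(-43 + K) (I(K) = (2*K)*(-43 + K) = 2*K*(-43 + K))
29995 - I(22 - 6) = 29995 - 2*(22 - 6)*(-43 + (22 - 6)) = 29995 - 2*16*(-43 + 16) = 29995 - 2*16*(-27) = 29995 - 1*(-864) = 29995 + 864 = 30859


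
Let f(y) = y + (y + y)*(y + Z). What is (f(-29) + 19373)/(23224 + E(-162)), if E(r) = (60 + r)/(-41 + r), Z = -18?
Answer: 2240105/2357287 ≈ 0.95029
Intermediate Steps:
E(r) = (60 + r)/(-41 + r)
f(y) = y + 2*y*(-18 + y) (f(y) = y + (y + y)*(y - 18) = y + (2*y)*(-18 + y) = y + 2*y*(-18 + y))
(f(-29) + 19373)/(23224 + E(-162)) = (-29*(-35 + 2*(-29)) + 19373)/(23224 + (60 - 162)/(-41 - 162)) = (-29*(-35 - 58) + 19373)/(23224 - 102/(-203)) = (-29*(-93) + 19373)/(23224 - 1/203*(-102)) = (2697 + 19373)/(23224 + 102/203) = 22070/(4714574/203) = 22070*(203/4714574) = 2240105/2357287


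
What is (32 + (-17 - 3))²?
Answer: 144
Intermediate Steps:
(32 + (-17 - 3))² = (32 - 20)² = 12² = 144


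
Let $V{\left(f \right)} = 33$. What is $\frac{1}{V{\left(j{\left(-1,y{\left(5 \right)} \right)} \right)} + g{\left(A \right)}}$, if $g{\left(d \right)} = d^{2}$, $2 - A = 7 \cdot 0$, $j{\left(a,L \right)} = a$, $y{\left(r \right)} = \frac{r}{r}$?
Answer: $\frac{1}{37} \approx 0.027027$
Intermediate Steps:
$y{\left(r \right)} = 1$
$A = 2$ ($A = 2 - 7 \cdot 0 = 2 - 0 = 2 + 0 = 2$)
$\frac{1}{V{\left(j{\left(-1,y{\left(5 \right)} \right)} \right)} + g{\left(A \right)}} = \frac{1}{33 + 2^{2}} = \frac{1}{33 + 4} = \frac{1}{37}$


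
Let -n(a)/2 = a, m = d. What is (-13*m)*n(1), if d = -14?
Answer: -364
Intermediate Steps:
m = -14
n(a) = -2*a
(-13*m)*n(1) = (-13*(-14))*(-2*1) = 182*(-2) = -364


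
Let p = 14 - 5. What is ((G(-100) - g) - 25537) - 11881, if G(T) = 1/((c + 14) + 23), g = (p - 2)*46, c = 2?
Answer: -1471859/39 ≈ -37740.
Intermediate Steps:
p = 9
g = 322 (g = (9 - 2)*46 = 7*46 = 322)
G(T) = 1/39 (G(T) = 1/((2 + 14) + 23) = 1/(16 + 23) = 1/39)
((G(-100) - g) - 25537) - 11881 = ((1/39 - 1*322) - 25537) - 11881 = ((1/39 - 322) - 25537) - 11881 = (-12557/39 - 25537) - 11881 = -1008500/39 - 11881 = -1471859/39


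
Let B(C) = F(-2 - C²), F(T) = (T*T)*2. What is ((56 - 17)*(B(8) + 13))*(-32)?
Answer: -10888800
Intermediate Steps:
F(T) = 2*T² (F(T) = T²*2 = 2*T²)
B(C) = 2*(-2 - C²)²
((56 - 17)*(B(8) + 13))*(-32) = ((56 - 17)*(2*(2 + 8²)² + 13))*(-32) = (39*(2*(2 + 64)² + 13))*(-32) = (39*(2*66² + 13))*(-32) = (39*(2*4356 + 13))*(-32) = (39*(8712 + 13))*(-32) = (39*8725)*(-32) = 340275*(-32) = -10888800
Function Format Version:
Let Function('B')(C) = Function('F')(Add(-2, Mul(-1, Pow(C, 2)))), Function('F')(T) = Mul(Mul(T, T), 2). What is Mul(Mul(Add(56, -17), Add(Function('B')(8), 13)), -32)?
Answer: -10888800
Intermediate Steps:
Function('F')(T) = Mul(2, Pow(T, 2)) (Function('F')(T) = Mul(Pow(T, 2), 2) = Mul(2, Pow(T, 2)))
Function('B')(C) = Mul(2, Pow(Add(-2, Mul(-1, Pow(C, 2))), 2))
Mul(Mul(Add(56, -17), Add(Function('B')(8), 13)), -32) = Mul(Mul(Add(56, -17), Add(Mul(2, Pow(Add(2, Pow(8, 2)), 2)), 13)), -32) = Mul(Mul(39, Add(Mul(2, Pow(Add(2, 64), 2)), 13)), -32) = Mul(Mul(39, Add(Mul(2, Pow(66, 2)), 13)), -32) = Mul(Mul(39, Add(Mul(2, 4356), 13)), -32) = Mul(Mul(39, Add(8712, 13)), -32) = Mul(Mul(39, 8725), -32) = Mul(340275, -32) = -10888800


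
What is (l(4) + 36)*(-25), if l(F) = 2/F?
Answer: -1825/2 ≈ -912.50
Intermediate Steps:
(l(4) + 36)*(-25) = (2/4 + 36)*(-25) = (2*(¼) + 36)*(-25) = (½ + 36)*(-25) = (73/2)*(-25) = -1825/2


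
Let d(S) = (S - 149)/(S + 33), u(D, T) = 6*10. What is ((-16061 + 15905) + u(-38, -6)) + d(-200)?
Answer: -15683/167 ≈ -93.910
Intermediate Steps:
u(D, T) = 60
d(S) = (-149 + S)/(33 + S)
((-16061 + 15905) + u(-38, -6)) + d(-200) = ((-16061 + 15905) + 60) + (-149 - 200)/(33 - 200) = (-156 + 60) - 349/(-167) = -96 - 1/167*(-349) = -96 + 349/167 = -15683/167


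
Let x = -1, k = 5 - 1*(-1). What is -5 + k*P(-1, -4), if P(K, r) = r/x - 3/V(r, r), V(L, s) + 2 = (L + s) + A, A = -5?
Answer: 101/5 ≈ 20.200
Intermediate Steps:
k = 6 (k = 5 + 1 = 6)
V(L, s) = -7 + L + s (V(L, s) = -2 + ((L + s) - 5) = -2 + (-5 + L + s) = -7 + L + s)
P(K, r) = -r - 3/(-7 + 2*r) (P(K, r) = r/(-1) - 3/(-7 + r + r) = r*(-1) - 3/(-7 + 2*r) = -r - 3/(-7 + 2*r))
-5 + k*P(-1, -4) = -5 + 6*((-3 - 1*(-4)*(-7 + 2*(-4)))/(-7 + 2*(-4))) = -5 + 6*((-3 - 1*(-4)*(-7 - 8))/(-7 - 8)) = -5 + 6*((-3 - 1*(-4)*(-15))/(-15)) = -5 + 6*(-(-3 - 60)/15) = -5 + 6*(-1/15*(-63)) = -5 + 6*(21/5) = -5 + 126/5 = 101/5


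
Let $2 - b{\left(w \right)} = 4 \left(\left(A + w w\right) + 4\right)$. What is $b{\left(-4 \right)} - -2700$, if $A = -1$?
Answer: $2626$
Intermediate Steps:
$b{\left(w \right)} = -10 - 4 w^{2}$ ($b{\left(w \right)} = 2 - 4 \left(\left(-1 + w w\right) + 4\right) = 2 - 4 \left(\left(-1 + w^{2}\right) + 4\right) = 2 - 4 \left(3 + w^{2}\right) = 2 - \left(12 + 4 w^{2}\right) = -10 - 4 w^{2}$)
$b{\left(-4 \right)} - -2700 = \left(-10 - 4 \left(-4\right)^{2}\right) - -2700 = \left(-10 - 64\right) + 2700 = -74 + 2700 = 2626$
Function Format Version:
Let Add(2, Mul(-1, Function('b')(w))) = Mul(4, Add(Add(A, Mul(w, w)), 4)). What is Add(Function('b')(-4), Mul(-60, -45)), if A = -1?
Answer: 2626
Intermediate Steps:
Function('b')(w) = Add(-10, Mul(-4, Pow(w, 2))) (Function('b')(w) = Add(2, Mul(-1, Mul(4, Add(Add(-1, Mul(w, w)), 4)))) = Add(2, Mul(-1, Mul(4, Add(Add(-1, Pow(w, 2)), 4)))) = Add(2, Mul(-1, Mul(4, Add(3, Pow(w, 2))))) = Add(2, Mul(-1, Add(12, Mul(4, Pow(w, 2))))) = Add(2, Add(-12, Mul(-4, Pow(w, 2)))) = Add(-10, Mul(-4, Pow(w, 2))))
Add(Function('b')(-4), Mul(-60, -45)) = Add(Add(-10, Mul(-4, Pow(-4, 2))), Mul(-60, -45)) = Add(Add(-10, Mul(-4, 16)), 2700) = Add(Add(-10, -64), 2700) = Add(-74, 2700) = 2626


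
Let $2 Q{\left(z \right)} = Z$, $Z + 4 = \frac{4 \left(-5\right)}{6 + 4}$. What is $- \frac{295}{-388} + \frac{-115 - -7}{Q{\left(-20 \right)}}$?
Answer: $\frac{14263}{388} \approx 36.76$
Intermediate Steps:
$Z = -6$ ($Z = -4 + \frac{4 \left(-5\right)}{6 + 4} = -4 - \frac{20}{10} = -4 - 2 = -6$)
$Q{\left(z \right)} = -3$ ($Q{\left(z \right)} = \frac{1}{2} \left(-6\right) = -3$)
$- \frac{295}{-388} + \frac{-115 - -7}{Q{\left(-20 \right)}} = - \frac{295}{-388} + \frac{-115 - -7}{-3} = \left(-295\right) \left(- \frac{1}{388}\right) + \left(-115 + 7\right) \left(- \frac{1}{3}\right) = \frac{295}{388} - -36 = \frac{295}{388} + 36 = \frac{14263}{388}$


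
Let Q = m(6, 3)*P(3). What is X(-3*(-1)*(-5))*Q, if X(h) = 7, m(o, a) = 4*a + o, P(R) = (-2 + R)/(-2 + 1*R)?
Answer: 126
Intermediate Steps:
P(R) = 1 (P(R) = (-2 + R)/(-2 + R) = 1)
m(o, a) = o + 4*a
Q = 18 (Q = (6 + 4*3)*1 = (6 + 12)*1 = 18*1 = 18)
X(-3*(-1)*(-5))*Q = 7*18 = 126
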